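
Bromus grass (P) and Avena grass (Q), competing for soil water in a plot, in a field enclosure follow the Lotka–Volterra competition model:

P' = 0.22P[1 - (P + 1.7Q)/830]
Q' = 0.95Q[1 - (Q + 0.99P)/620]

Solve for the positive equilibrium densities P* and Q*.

Setting both brackets to zero gives the nullclines P + 1.7Q = 830 and 0.99P + Q = 620.
Substituting Q = 620 - 0.99P into the first: P(1 - 1.7·0.99) = 830 - 1.7·620.
So P* = -224/-0.683 = 328, and then Q* = 620 - 0.99·328 = 295.

P* ≈ 328, Q* ≈ 295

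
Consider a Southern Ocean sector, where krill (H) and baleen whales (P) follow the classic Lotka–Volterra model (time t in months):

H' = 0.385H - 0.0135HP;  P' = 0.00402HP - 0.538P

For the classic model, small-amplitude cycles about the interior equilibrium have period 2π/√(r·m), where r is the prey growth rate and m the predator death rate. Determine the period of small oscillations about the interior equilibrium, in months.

T ≈ 13.8 months

Here r = 0.385 and m = 0.538, so r·m = 0.207.
ω = √0.207 = 0.455 per month, hence T = 2π/ω ≈ 13.8 months.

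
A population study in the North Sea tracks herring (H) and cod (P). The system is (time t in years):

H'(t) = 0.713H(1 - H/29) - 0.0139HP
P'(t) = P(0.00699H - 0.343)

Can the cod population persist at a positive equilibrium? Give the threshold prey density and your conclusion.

The predator equation gives dP/dt > 0 only when H > 0.343/0.00699 = 49.1.
Without the predator, H → K = 29. Since 29 < 49.1, the predator cannot invade.

Threshold H = 49.1; K < 49.1, so no, the predator goes extinct.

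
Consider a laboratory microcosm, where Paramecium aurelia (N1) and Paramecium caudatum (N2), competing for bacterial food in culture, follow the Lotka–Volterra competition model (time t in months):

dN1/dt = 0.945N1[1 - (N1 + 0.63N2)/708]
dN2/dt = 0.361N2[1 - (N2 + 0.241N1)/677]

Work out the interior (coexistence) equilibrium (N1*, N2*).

Setting both brackets to zero gives the nullclines N1 + 0.63N2 = 708 and 0.241N1 + N2 = 677.
Substituting N2 = 677 - 0.241N1 into the first: N1(1 - 0.63·0.241) = 708 - 0.63·677.
So N1* = 281/0.848 = 332, and then N2* = 677 - 0.241·332 = 597.

N1* ≈ 332, N2* ≈ 597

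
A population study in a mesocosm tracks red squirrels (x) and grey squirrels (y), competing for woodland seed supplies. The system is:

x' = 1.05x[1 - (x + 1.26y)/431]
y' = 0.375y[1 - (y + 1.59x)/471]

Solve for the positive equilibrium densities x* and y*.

x* ≈ 162, y* ≈ 214

Setting both brackets to zero gives the nullclines x + 1.26y = 431 and 1.59x + y = 471.
Substituting y = 471 - 1.59x into the first: x(1 - 1.26·1.59) = 431 - 1.26·471.
So x* = -162/-1 = 162, and then y* = 471 - 1.59·162 = 214.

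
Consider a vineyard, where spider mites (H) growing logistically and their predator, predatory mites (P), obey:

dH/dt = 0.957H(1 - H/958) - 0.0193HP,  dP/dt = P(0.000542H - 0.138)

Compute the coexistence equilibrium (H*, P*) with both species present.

H* ≈ 255, P* ≈ 36.4

From dP/dt = 0 with P > 0: 0.000542H* = 0.138, so H* = 255.
Substitute into dH/dt = 0: 0.957(1 - 255/958) = 0.0193P*.
The bracket is 0.734, giving P* = 0.703/0.0193 = 36.4.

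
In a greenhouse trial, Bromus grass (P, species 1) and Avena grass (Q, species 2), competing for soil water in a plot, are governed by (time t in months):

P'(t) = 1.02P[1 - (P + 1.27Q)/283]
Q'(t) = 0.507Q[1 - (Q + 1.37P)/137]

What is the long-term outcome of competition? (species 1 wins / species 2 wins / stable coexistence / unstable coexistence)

Compare the nullcline intercepts: K1/α12 = 283/1.27 = 223 > K2 = 137; K2/α21 = 137/1.37 = 100 < K1 = 283.
Since the inequalities point opposite ways, species 1 can invade but species 2 cannot.

species 1 excludes species 2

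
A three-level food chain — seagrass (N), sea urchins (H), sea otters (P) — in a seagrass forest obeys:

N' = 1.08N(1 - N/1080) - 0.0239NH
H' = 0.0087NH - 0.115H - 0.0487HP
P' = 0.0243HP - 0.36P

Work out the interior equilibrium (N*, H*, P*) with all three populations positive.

N* ≈ 726, H* ≈ 14.8, P* ≈ 127

From dP/dt = 0: 0.0243H* = 0.36, so H* = 14.8.
From dN/dt = 0: 1.08(1 - N*/1080) = 0.0239·14.8, giving N* = 1080·(1 - 0.328) = 726.
From dH/dt = 0: 0.0087·726 - 0.115 = 0.0487P*, so P* = 6.2/0.0487 = 127.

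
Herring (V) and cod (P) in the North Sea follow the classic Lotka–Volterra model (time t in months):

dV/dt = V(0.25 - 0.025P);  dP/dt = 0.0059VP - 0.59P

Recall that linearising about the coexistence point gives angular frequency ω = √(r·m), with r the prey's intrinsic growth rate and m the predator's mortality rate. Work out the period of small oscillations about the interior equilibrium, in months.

Here r = 0.25 and m = 0.59, so r·m = 0.147.
ω = √0.147 = 0.384 per month, hence T = 2π/ω ≈ 16.4 months.

T ≈ 16.4 months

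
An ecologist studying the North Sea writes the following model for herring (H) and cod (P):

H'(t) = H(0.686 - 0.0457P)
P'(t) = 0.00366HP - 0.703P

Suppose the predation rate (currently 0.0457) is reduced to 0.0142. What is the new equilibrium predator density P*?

At the interior fixed point, setting dH/dt = 0 with H > 0 fixes P* = (prey growth rate)/(HP coefficient) — independent of the other coefficients.
With the change, P* = 0.686/0.0142 = 48.3; it rises from 15.

P* ≈ 48.3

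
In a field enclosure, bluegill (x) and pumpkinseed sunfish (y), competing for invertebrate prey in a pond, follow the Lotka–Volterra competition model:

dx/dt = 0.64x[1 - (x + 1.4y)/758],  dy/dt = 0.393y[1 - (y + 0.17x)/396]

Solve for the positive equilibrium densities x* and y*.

Setting both brackets to zero gives the nullclines x + 1.4y = 758 and 0.17x + y = 396.
Substituting y = 396 - 0.17x into the first: x(1 - 1.4·0.17) = 758 - 1.4·396.
So x* = 204/0.762 = 267, and then y* = 396 - 0.17·267 = 351.

x* ≈ 267, y* ≈ 351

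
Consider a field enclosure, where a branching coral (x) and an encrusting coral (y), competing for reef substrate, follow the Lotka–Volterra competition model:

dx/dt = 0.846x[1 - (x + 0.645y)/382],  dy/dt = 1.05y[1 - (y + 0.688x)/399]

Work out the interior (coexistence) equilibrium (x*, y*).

x* ≈ 224, y* ≈ 245

Setting both brackets to zero gives the nullclines x + 0.645y = 382 and 0.688x + y = 399.
Substituting y = 399 - 0.688x into the first: x(1 - 0.645·0.688) = 382 - 0.645·399.
So x* = 125/0.556 = 224, and then y* = 399 - 0.688·224 = 245.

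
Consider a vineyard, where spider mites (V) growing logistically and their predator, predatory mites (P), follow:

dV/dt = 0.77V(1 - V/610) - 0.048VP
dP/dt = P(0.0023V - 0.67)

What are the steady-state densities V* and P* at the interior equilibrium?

V* ≈ 291, P* ≈ 8.38

From dP/dt = 0 with P > 0: 0.0023V* = 0.67, so V* = 291.
Substitute into dV/dt = 0: 0.77(1 - 291/610) = 0.048P*.
The bracket is 0.522, giving P* = 0.402/0.048 = 8.38.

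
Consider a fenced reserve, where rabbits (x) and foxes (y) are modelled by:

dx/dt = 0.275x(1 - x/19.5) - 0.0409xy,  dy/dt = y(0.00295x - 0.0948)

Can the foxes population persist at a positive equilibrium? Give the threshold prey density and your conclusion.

The predator equation gives dy/dt > 0 only when x > 0.0948/0.00295 = 32.1.
Without the predator, x → K = 19.5. Since 19.5 < 32.1, the predator cannot invade.

Threshold x = 32.1; K < 32.1, so no, the predator goes extinct.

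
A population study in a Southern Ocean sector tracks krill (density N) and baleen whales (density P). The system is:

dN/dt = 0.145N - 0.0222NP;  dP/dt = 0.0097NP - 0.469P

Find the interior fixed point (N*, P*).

N* ≈ 48.4, P* ≈ 6.53

Set dP/dt = 0 with P > 0: 0.0097N - 0.469 = 0, so N* = 0.469/0.0097 = 48.4.
Set dN/dt = 0 with N > 0: 0.145 - 0.0222P = 0, so P* = 0.145/0.0222 = 6.53.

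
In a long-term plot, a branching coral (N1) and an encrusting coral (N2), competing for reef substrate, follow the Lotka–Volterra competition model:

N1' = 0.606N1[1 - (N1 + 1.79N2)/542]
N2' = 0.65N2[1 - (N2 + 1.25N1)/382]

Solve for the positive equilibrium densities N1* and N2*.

Setting both brackets to zero gives the nullclines N1 + 1.79N2 = 542 and 1.25N1 + N2 = 382.
Substituting N2 = 382 - 1.25N1 into the first: N1(1 - 1.79·1.25) = 542 - 1.79·382.
So N1* = -142/-1.24 = 115, and then N2* = 382 - 1.25·115 = 239.

N1* ≈ 115, N2* ≈ 239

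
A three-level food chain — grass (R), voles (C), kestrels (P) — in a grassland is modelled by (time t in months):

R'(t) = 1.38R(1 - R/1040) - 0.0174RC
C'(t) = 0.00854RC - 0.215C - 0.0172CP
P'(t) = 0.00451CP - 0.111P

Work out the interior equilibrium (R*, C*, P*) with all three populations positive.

R* ≈ 717, C* ≈ 24.6, P* ≈ 344

From dP/dt = 0: 0.00451C* = 0.111, so C* = 24.6.
From dR/dt = 0: 1.38(1 - R*/1040) = 0.0174·24.6, giving R* = 1040·(1 - 0.31) = 717.
From dC/dt = 0: 0.00854·717 - 0.215 = 0.0172P*, so P* = 5.91/0.0172 = 344.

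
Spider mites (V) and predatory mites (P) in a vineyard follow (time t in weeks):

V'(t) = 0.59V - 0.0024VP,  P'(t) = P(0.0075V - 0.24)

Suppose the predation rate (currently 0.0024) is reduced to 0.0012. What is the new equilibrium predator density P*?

P* ≈ 492

At the interior fixed point, setting dV/dt = 0 with V > 0 fixes P* = (prey growth rate)/(VP coefficient) — independent of the other coefficients.
With the change, P* = 0.59/0.0012 = 492; it rises from 246.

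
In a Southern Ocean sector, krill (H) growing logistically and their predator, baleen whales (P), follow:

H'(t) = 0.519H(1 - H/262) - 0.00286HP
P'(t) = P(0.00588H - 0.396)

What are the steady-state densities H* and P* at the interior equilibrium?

H* ≈ 67.3, P* ≈ 135

From dP/dt = 0 with P > 0: 0.00588H* = 0.396, so H* = 67.3.
Substitute into dH/dt = 0: 0.519(1 - 67.3/262) = 0.00286P*.
The bracket is 0.743, giving P* = 0.386/0.00286 = 135.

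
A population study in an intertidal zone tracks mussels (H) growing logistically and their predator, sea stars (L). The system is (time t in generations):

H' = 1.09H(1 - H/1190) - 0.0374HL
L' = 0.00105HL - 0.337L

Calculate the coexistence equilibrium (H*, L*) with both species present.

H* ≈ 321, L* ≈ 21.3

From dL/dt = 0 with L > 0: 0.00105H* = 0.337, so H* = 321.
Substitute into dH/dt = 0: 1.09(1 - 321/1190) = 0.0374L*.
The bracket is 0.73, giving L* = 0.796/0.0374 = 21.3.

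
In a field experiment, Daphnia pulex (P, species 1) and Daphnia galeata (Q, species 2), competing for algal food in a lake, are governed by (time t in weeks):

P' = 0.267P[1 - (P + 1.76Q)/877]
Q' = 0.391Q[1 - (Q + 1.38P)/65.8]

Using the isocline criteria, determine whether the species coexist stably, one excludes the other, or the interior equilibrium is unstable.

Compare the nullcline intercepts: K1/α12 = 877/1.76 = 498 > K2 = 65.8; K2/α21 = 65.8/1.38 = 47.7 < K1 = 877.
Since the inequalities point opposite ways, species 1 can invade but species 2 cannot.

species 1 excludes species 2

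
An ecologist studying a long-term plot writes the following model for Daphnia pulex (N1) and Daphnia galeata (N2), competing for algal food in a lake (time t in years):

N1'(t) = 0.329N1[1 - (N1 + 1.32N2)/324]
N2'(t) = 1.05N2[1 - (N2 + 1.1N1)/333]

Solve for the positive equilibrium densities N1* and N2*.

N1* ≈ 256, N2* ≈ 51.8

Setting both brackets to zero gives the nullclines N1 + 1.32N2 = 324 and 1.1N1 + N2 = 333.
Substituting N2 = 333 - 1.1N1 into the first: N1(1 - 1.32·1.1) = 324 - 1.32·333.
So N1* = -116/-0.452 = 256, and then N2* = 333 - 1.1·256 = 51.8.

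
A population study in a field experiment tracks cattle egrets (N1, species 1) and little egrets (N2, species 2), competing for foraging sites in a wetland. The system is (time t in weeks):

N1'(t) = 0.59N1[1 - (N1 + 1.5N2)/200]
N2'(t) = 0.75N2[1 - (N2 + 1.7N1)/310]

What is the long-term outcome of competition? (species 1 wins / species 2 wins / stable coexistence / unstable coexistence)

unstable coexistence (outcome depends on initial conditions)

Compare the nullcline intercepts: K1/α12 = 200/1.5 = 133 < K2 = 310; K2/α21 = 310/1.7 = 182 < K1 = 200.
Since both are reversed, neither can invade when rare; the interior point is a saddle.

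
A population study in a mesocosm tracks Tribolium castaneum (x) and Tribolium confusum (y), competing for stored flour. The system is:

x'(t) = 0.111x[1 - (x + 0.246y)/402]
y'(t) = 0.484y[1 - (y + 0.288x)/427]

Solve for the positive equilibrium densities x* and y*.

Setting both brackets to zero gives the nullclines x + 0.246y = 402 and 0.288x + y = 427.
Substituting y = 427 - 0.288x into the first: x(1 - 0.246·0.288) = 402 - 0.246·427.
So x* = 297/0.929 = 320, and then y* = 427 - 0.288·320 = 335.

x* ≈ 320, y* ≈ 335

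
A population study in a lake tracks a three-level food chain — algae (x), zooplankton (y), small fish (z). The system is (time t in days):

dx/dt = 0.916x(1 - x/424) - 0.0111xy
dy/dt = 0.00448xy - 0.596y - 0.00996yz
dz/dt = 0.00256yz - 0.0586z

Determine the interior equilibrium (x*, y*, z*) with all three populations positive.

x* ≈ 306, y* ≈ 22.9, z* ≈ 78

From dz/dt = 0: 0.00256y* = 0.0586, so y* = 22.9.
From dx/dt = 0: 0.916(1 - x*/424) = 0.0111·22.9, giving x* = 424·(1 - 0.277) = 306.
From dy/dt = 0: 0.00448·306 - 0.596 = 0.00996z*, so z* = 0.777/0.00996 = 78.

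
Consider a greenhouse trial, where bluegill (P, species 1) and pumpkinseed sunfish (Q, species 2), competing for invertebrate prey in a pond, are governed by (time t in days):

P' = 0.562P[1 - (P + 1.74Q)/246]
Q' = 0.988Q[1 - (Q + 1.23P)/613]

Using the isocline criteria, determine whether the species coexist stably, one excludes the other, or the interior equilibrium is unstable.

species 2 excludes species 1

Compare the nullcline intercepts: K1/α12 = 246/1.74 = 141 < K2 = 613; K2/α21 = 613/1.23 = 498 > K1 = 246.
Since the inequalities point opposite ways, species 2 can invade but species 1 cannot.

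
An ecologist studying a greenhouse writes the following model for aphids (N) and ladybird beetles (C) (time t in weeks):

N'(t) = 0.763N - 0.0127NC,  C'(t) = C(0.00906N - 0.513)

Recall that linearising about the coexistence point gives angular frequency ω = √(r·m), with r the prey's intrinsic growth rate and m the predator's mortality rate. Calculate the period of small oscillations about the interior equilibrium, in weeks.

Here r = 0.763 and m = 0.513, so r·m = 0.391.
ω = √0.391 = 0.626 per week, hence T = 2π/ω ≈ 10 weeks.

T ≈ 10 weeks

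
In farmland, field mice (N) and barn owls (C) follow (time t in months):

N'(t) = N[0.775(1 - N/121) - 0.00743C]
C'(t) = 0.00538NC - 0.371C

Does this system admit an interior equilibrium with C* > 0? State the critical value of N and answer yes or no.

The predator equation gives dC/dt > 0 only when N > 0.371/0.00538 = 69.
Without the predator, N → K = 121. Since 121 > 69, the predator can invade and persist.

Threshold N = 69; K > 69, so yes, the predator persists.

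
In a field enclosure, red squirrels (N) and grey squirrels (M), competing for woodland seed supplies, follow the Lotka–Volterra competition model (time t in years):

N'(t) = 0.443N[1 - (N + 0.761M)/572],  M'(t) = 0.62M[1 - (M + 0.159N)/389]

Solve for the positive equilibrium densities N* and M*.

N* ≈ 314, M* ≈ 339

Setting both brackets to zero gives the nullclines N + 0.761M = 572 and 0.159N + M = 389.
Substituting M = 389 - 0.159N into the first: N(1 - 0.761·0.159) = 572 - 0.761·389.
So N* = 276/0.879 = 314, and then M* = 389 - 0.159·314 = 339.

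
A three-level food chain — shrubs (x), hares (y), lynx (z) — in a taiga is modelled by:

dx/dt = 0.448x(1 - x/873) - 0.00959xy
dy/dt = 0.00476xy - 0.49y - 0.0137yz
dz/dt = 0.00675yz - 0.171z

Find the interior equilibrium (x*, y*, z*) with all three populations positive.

x* ≈ 400, y* ≈ 25.3, z* ≈ 103

From dz/dt = 0: 0.00675y* = 0.171, so y* = 25.3.
From dx/dt = 0: 0.448(1 - x*/873) = 0.00959·25.3, giving x* = 873·(1 - 0.542) = 400.
From dy/dt = 0: 0.00476·400 - 0.49 = 0.0137z*, so z* = 1.41/0.0137 = 103.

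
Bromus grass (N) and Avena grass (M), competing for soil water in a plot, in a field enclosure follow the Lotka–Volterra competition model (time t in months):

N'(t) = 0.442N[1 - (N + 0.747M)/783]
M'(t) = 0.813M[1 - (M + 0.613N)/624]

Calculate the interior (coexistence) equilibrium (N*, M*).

Setting both brackets to zero gives the nullclines N + 0.747M = 783 and 0.613N + M = 624.
Substituting M = 624 - 0.613N into the first: N(1 - 0.747·0.613) = 783 - 0.747·624.
So N* = 317/0.542 = 585, and then M* = 624 - 0.613·585 = 266.

N* ≈ 585, M* ≈ 266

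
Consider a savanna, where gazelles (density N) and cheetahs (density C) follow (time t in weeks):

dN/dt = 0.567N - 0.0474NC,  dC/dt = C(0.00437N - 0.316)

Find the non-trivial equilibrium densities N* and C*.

N* ≈ 72.3, C* ≈ 12

Set dC/dt = 0 with C > 0: 0.00437N - 0.316 = 0, so N* = 0.316/0.00437 = 72.3.
Set dN/dt = 0 with N > 0: 0.567 - 0.0474C = 0, so C* = 0.567/0.0474 = 12.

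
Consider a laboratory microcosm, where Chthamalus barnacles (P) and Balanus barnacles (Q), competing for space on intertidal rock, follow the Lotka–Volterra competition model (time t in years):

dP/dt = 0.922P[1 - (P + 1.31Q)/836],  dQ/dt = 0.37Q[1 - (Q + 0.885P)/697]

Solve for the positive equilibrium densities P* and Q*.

P* ≈ 484, Q* ≈ 269

Setting both brackets to zero gives the nullclines P + 1.31Q = 836 and 0.885P + Q = 697.
Substituting Q = 697 - 0.885P into the first: P(1 - 1.31·0.885) = 836 - 1.31·697.
So P* = -77.1/-0.159 = 484, and then Q* = 697 - 0.885·484 = 269.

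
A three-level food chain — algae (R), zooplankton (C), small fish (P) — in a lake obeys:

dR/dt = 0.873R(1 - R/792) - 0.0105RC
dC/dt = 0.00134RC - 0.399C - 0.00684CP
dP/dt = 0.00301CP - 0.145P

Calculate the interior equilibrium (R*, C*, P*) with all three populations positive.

R* ≈ 333, C* ≈ 48.2, P* ≈ 6.93

From dP/dt = 0: 0.00301C* = 0.145, so C* = 48.2.
From dR/dt = 0: 0.873(1 - R*/792) = 0.0105·48.2, giving R* = 792·(1 - 0.579) = 333.
From dC/dt = 0: 0.00134·333 - 0.399 = 0.00684P*, so P* = 0.0474/0.00684 = 6.93.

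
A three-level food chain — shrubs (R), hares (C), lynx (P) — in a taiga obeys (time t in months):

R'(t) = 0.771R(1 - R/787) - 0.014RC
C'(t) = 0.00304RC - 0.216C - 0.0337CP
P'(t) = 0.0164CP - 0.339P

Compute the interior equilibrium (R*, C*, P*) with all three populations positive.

R* ≈ 492, C* ≈ 20.7, P* ≈ 37.9

From dP/dt = 0: 0.0164C* = 0.339, so C* = 20.7.
From dR/dt = 0: 0.771(1 - R*/787) = 0.014·20.7, giving R* = 787·(1 - 0.375) = 492.
From dC/dt = 0: 0.00304·492 - 0.216 = 0.0337P*, so P* = 1.28/0.0337 = 37.9.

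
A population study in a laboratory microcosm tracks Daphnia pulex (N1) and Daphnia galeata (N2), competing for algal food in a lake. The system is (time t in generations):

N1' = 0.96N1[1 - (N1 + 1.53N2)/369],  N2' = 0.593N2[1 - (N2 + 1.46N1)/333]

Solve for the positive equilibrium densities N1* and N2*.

Setting both brackets to zero gives the nullclines N1 + 1.53N2 = 369 and 1.46N1 + N2 = 333.
Substituting N2 = 333 - 1.46N1 into the first: N1(1 - 1.53·1.46) = 369 - 1.53·333.
So N1* = -140/-1.23 = 114, and then N2* = 333 - 1.46·114 = 167.

N1* ≈ 114, N2* ≈ 167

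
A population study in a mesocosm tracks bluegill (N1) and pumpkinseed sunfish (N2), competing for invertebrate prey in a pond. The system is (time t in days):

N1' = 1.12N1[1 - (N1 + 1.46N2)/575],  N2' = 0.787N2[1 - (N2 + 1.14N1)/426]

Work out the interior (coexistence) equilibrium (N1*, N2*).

N1* ≈ 70.7, N2* ≈ 345

Setting both brackets to zero gives the nullclines N1 + 1.46N2 = 575 and 1.14N1 + N2 = 426.
Substituting N2 = 426 - 1.14N1 into the first: N1(1 - 1.46·1.14) = 575 - 1.46·426.
So N1* = -47/-0.664 = 70.7, and then N2* = 426 - 1.14·70.7 = 345.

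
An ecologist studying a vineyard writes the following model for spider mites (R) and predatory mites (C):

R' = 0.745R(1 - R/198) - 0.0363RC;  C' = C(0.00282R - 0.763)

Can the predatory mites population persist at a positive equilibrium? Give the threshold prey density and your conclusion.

Threshold R = 271; K < 271, so no, the predator goes extinct.

The predator equation gives dC/dt > 0 only when R > 0.763/0.00282 = 271.
Without the predator, R → K = 198. Since 198 < 271, the predator cannot invade.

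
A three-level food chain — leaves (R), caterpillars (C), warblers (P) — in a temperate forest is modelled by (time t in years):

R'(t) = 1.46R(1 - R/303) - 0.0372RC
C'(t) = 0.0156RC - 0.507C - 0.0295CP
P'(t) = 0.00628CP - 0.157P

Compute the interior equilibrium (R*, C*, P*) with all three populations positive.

R* ≈ 110, C* ≈ 25, P* ≈ 41

From dP/dt = 0: 0.00628C* = 0.157, so C* = 25.
From dR/dt = 0: 1.46(1 - R*/303) = 0.0372·25, giving R* = 303·(1 - 0.637) = 110.
From dC/dt = 0: 0.0156·110 - 0.507 = 0.0295P*, so P* = 1.21/0.0295 = 41.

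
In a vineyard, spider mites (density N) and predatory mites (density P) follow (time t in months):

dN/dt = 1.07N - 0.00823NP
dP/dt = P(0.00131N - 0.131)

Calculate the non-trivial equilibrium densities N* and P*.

Set dP/dt = 0 with P > 0: 0.00131N - 0.131 = 0, so N* = 0.131/0.00131 = 100.
Set dN/dt = 0 with N > 0: 1.07 - 0.00823P = 0, so P* = 1.07/0.00823 = 130.

N* ≈ 100, P* ≈ 130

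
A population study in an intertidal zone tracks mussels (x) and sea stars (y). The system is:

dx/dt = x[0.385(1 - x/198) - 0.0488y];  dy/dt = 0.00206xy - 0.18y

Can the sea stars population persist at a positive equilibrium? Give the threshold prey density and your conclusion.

Threshold x = 87.4; K > 87.4, so yes, the predator persists.

The predator equation gives dy/dt > 0 only when x > 0.18/0.00206 = 87.4.
Without the predator, x → K = 198. Since 198 > 87.4, the predator can invade and persist.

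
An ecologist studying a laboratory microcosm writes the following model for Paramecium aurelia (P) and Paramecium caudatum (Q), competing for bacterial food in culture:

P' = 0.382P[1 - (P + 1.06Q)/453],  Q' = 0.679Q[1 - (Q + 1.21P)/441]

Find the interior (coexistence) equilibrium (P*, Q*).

P* ≈ 51.2, Q* ≈ 379

Setting both brackets to zero gives the nullclines P + 1.06Q = 453 and 1.21P + Q = 441.
Substituting Q = 441 - 1.21P into the first: P(1 - 1.06·1.21) = 453 - 1.06·441.
So P* = -14.5/-0.283 = 51.2, and then Q* = 441 - 1.21·51.2 = 379.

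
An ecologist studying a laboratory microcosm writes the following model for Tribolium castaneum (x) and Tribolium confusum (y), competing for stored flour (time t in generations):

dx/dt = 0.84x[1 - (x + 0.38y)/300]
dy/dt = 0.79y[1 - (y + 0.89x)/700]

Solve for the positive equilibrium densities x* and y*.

Setting both brackets to zero gives the nullclines x + 0.38y = 300 and 0.89x + y = 700.
Substituting y = 700 - 0.89x into the first: x(1 - 0.38·0.89) = 300 - 0.38·700.
So x* = 34/0.662 = 51.4, and then y* = 700 - 0.89·51.4 = 654.

x* ≈ 51.4, y* ≈ 654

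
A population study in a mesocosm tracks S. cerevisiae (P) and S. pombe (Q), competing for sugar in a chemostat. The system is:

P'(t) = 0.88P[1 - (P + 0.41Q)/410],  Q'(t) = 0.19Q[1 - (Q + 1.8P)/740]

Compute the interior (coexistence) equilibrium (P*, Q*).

P* ≈ 407, Q* ≈ 7.63

Setting both brackets to zero gives the nullclines P + 0.41Q = 410 and 1.8P + Q = 740.
Substituting Q = 740 - 1.8P into the first: P(1 - 0.41·1.8) = 410 - 0.41·740.
So P* = 107/0.262 = 407, and then Q* = 740 - 1.8·407 = 7.63.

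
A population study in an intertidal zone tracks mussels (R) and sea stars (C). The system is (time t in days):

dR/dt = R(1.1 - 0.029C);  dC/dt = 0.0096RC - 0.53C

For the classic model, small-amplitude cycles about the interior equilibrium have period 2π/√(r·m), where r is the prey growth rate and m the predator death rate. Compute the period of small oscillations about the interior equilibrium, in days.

T ≈ 8.23 days

Here r = 1.1 and m = 0.53, so r·m = 0.583.
ω = √0.583 = 0.764 per day, hence T = 2π/ω ≈ 8.23 days.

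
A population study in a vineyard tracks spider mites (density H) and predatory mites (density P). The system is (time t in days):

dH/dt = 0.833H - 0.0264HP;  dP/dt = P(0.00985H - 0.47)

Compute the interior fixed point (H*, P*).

H* ≈ 47.7, P* ≈ 31.6

Set dP/dt = 0 with P > 0: 0.00985H - 0.47 = 0, so H* = 0.47/0.00985 = 47.7.
Set dH/dt = 0 with H > 0: 0.833 - 0.0264P = 0, so P* = 0.833/0.0264 = 31.6.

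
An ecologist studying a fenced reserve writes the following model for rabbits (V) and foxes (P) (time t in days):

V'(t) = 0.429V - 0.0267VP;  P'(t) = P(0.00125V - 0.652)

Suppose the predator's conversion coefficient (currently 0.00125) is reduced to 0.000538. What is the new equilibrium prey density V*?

At the interior fixed point, setting dP/dt = 0 with P > 0 fixes V* = (predator death rate)/(VP coefficient) — independent of the other coefficients.
With the change, V* = 0.652/0.000538 = 1210; it rises from 522.

V* ≈ 1210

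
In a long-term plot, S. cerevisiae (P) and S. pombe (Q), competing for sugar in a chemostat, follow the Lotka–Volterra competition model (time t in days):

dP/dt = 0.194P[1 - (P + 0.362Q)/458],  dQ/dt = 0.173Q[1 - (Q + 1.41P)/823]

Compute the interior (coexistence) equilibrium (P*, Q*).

P* ≈ 327, Q* ≈ 362

Setting both brackets to zero gives the nullclines P + 0.362Q = 458 and 1.41P + Q = 823.
Substituting Q = 823 - 1.41P into the first: P(1 - 0.362·1.41) = 458 - 0.362·823.
So P* = 160/0.49 = 327, and then Q* = 823 - 1.41·327 = 362.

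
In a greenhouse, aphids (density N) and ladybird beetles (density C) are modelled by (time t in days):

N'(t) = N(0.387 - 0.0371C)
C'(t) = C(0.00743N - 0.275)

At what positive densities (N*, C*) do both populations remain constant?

N* ≈ 37, C* ≈ 10.4

Set dC/dt = 0 with C > 0: 0.00743N - 0.275 = 0, so N* = 0.275/0.00743 = 37.
Set dN/dt = 0 with N > 0: 0.387 - 0.0371C = 0, so C* = 0.387/0.0371 = 10.4.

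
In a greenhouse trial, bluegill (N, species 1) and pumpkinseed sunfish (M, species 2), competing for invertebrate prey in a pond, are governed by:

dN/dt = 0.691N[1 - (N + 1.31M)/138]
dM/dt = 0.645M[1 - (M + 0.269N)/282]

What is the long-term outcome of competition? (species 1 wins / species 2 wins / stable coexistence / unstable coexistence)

Compare the nullcline intercepts: K1/α12 = 138/1.31 = 105 < K2 = 282; K2/α21 = 282/0.269 = 1050 > K1 = 138.
Since the inequalities point opposite ways, species 2 can invade but species 1 cannot.

species 2 excludes species 1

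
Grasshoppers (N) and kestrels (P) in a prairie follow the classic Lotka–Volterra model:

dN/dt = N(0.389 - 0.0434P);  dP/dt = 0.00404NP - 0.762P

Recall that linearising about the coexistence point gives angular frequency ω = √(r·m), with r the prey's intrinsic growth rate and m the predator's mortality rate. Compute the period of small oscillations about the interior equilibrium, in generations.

Here r = 0.389 and m = 0.762, so r·m = 0.296.
ω = √0.296 = 0.544 per generation, hence T = 2π/ω ≈ 11.5 generations.

T ≈ 11.5 generations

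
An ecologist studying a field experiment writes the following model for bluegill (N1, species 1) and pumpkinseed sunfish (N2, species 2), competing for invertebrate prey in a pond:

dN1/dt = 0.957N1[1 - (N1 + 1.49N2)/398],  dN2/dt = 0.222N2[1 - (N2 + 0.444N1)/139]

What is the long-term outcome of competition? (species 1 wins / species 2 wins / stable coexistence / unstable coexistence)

Compare the nullcline intercepts: K1/α12 = 398/1.49 = 267 > K2 = 139; K2/α21 = 139/0.444 = 313 < K1 = 398.
Since the inequalities point opposite ways, species 1 can invade but species 2 cannot.

species 1 excludes species 2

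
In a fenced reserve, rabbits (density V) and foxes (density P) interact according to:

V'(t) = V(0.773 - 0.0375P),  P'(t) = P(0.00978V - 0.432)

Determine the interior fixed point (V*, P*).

V* ≈ 44.2, P* ≈ 20.6

Set dP/dt = 0 with P > 0: 0.00978V - 0.432 = 0, so V* = 0.432/0.00978 = 44.2.
Set dV/dt = 0 with V > 0: 0.773 - 0.0375P = 0, so P* = 0.773/0.0375 = 20.6.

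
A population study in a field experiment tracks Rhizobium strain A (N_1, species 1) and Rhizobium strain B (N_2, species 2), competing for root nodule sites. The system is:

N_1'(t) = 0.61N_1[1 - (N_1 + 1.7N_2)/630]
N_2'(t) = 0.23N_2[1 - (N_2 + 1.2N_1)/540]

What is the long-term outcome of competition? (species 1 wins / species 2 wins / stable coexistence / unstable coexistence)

Compare the nullcline intercepts: K1/α12 = 630/1.7 = 371 < K2 = 540; K2/α21 = 540/1.2 = 450 < K1 = 630.
Since both are reversed, neither can invade when rare; the interior point is a saddle.

unstable coexistence (outcome depends on initial conditions)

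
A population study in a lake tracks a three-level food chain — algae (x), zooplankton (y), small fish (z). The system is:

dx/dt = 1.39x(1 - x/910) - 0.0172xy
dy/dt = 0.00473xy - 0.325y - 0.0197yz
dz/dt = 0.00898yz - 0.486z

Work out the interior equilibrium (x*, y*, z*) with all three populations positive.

x* ≈ 301, y* ≈ 54.1, z* ≈ 55.7

From dz/dt = 0: 0.00898y* = 0.486, so y* = 54.1.
From dx/dt = 0: 1.39(1 - x*/910) = 0.0172·54.1, giving x* = 910·(1 - 0.67) = 301.
From dy/dt = 0: 0.00473·301 - 0.325 = 0.0197z*, so z* = 1.1/0.0197 = 55.7.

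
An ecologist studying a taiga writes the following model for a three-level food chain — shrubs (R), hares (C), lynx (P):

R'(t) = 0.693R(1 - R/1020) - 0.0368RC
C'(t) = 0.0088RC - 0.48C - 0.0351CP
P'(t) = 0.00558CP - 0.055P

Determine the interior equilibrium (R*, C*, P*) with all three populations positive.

From dP/dt = 0: 0.00558C* = 0.055, so C* = 9.86.
From dR/dt = 0: 0.693(1 - R*/1020) = 0.0368·9.86, giving R* = 1020·(1 - 0.523) = 486.
From dC/dt = 0: 0.0088·486 - 0.48 = 0.0351P*, so P* = 3.8/0.0351 = 108.

R* ≈ 486, C* ≈ 9.86, P* ≈ 108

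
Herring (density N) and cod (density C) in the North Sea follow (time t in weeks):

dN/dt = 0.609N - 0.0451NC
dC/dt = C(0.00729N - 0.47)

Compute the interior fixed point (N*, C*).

N* ≈ 64.5, C* ≈ 13.5

Set dC/dt = 0 with C > 0: 0.00729N - 0.47 = 0, so N* = 0.47/0.00729 = 64.5.
Set dN/dt = 0 with N > 0: 0.609 - 0.0451C = 0, so C* = 0.609/0.0451 = 13.5.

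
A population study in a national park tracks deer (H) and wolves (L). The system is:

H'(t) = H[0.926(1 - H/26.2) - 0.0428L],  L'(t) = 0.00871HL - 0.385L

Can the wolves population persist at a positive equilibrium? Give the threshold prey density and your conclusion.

The predator equation gives dL/dt > 0 only when H > 0.385/0.00871 = 44.2.
Without the predator, H → K = 26.2. Since 26.2 < 44.2, the predator cannot invade.

Threshold H = 44.2; K < 44.2, so no, the predator goes extinct.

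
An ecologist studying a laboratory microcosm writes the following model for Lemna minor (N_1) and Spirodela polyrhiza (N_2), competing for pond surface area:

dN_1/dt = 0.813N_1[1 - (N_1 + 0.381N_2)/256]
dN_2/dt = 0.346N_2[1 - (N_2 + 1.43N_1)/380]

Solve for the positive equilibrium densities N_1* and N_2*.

N_1* ≈ 244, N_2* ≈ 30.6

Setting both brackets to zero gives the nullclines N_1 + 0.381N_2 = 256 and 1.43N_1 + N_2 = 380.
Substituting N_2 = 380 - 1.43N_1 into the first: N_1(1 - 0.381·1.43) = 256 - 0.381·380.
So N_1* = 111/0.455 = 244, and then N_2* = 380 - 1.43·244 = 30.6.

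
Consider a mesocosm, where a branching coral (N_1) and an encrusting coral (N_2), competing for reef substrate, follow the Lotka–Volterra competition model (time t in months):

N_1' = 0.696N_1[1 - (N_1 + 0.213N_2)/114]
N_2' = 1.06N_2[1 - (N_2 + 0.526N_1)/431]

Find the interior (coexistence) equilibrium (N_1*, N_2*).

Setting both brackets to zero gives the nullclines N_1 + 0.213N_2 = 114 and 0.526N_1 + N_2 = 431.
Substituting N_2 = 431 - 0.526N_1 into the first: N_1(1 - 0.213·0.526) = 114 - 0.213·431.
So N_1* = 22.2/0.888 = 25, and then N_2* = 431 - 0.526·25 = 418.

N_1* ≈ 25, N_2* ≈ 418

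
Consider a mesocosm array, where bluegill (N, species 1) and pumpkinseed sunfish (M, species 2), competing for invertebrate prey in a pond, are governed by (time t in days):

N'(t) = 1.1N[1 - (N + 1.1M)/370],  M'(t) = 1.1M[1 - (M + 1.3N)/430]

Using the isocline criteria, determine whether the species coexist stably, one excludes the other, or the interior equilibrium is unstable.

unstable coexistence (outcome depends on initial conditions)

Compare the nullcline intercepts: K1/α12 = 370/1.1 = 336 < K2 = 430; K2/α21 = 430/1.3 = 331 < K1 = 370.
Since both are reversed, neither can invade when rare; the interior point is a saddle.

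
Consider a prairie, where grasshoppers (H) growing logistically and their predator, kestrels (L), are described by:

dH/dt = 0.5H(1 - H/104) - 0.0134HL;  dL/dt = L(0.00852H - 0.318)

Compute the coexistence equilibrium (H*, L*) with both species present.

From dL/dt = 0 with L > 0: 0.00852H* = 0.318, so H* = 37.3.
Substitute into dH/dt = 0: 0.5(1 - 37.3/104) = 0.0134L*.
The bracket is 0.641, giving L* = 0.321/0.0134 = 23.9.

H* ≈ 37.3, L* ≈ 23.9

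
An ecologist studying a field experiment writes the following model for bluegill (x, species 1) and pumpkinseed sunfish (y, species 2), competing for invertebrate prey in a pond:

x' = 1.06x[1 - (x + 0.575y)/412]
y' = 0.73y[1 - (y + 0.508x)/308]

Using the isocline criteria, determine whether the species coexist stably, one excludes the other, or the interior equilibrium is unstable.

stable coexistence

Compare the nullcline intercepts: K1/α12 = 412/0.575 = 717 > K2 = 308; K2/α21 = 308/0.508 = 606 > K1 = 412.
Since both inequalities hold, each species can invade when rare, so the interior equilibrium is stable.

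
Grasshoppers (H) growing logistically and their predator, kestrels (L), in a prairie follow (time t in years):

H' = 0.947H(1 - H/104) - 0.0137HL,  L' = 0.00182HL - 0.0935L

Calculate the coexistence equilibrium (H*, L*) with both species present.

H* ≈ 51.4, L* ≈ 35

From dL/dt = 0 with L > 0: 0.00182H* = 0.0935, so H* = 51.4.
Substitute into dH/dt = 0: 0.947(1 - 51.4/104) = 0.0137L*.
The bracket is 0.506, giving L* = 0.479/0.0137 = 35.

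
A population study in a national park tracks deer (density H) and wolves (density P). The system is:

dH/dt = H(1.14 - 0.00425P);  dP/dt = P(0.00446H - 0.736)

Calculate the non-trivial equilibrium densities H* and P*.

Set dP/dt = 0 with P > 0: 0.00446H - 0.736 = 0, so H* = 0.736/0.00446 = 165.
Set dH/dt = 0 with H > 0: 1.14 - 0.00425P = 0, so P* = 1.14/0.00425 = 268.

H* ≈ 165, P* ≈ 268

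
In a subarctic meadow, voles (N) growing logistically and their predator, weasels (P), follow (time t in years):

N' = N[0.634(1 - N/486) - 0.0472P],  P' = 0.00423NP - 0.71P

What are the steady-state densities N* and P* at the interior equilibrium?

From dP/dt = 0 with P > 0: 0.00423N* = 0.71, so N* = 168.
Substitute into dN/dt = 0: 0.634(1 - 168/486) = 0.0472P*.
The bracket is 0.655, giving P* = 0.415/0.0472 = 8.79.

N* ≈ 168, P* ≈ 8.79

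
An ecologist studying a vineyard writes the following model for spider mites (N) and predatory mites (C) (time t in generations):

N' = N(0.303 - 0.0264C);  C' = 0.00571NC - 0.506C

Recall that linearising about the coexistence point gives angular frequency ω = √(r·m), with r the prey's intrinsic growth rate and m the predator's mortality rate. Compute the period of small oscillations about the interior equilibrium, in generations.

Here r = 0.303 and m = 0.506, so r·m = 0.153.
ω = √0.153 = 0.392 per generation, hence T = 2π/ω ≈ 16 generations.

T ≈ 16 generations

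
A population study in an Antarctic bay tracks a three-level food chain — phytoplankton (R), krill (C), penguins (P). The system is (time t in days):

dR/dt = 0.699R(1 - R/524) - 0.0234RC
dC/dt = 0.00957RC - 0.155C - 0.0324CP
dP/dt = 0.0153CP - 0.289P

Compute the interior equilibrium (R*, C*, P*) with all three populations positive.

From dP/dt = 0: 0.0153C* = 0.289, so C* = 18.9.
From dR/dt = 0: 0.699(1 - R*/524) = 0.0234·18.9, giving R* = 524·(1 - 0.632) = 193.
From dC/dt = 0: 0.00957·193 - 0.155 = 0.0324P*, so P* = 1.69/0.0324 = 52.1.

R* ≈ 193, C* ≈ 18.9, P* ≈ 52.1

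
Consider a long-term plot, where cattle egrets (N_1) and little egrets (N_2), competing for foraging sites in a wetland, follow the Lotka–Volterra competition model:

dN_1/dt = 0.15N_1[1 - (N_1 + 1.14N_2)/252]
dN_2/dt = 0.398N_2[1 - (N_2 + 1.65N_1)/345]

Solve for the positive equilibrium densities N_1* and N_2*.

N_1* ≈ 160, N_2* ≈ 80.4

Setting both brackets to zero gives the nullclines N_1 + 1.14N_2 = 252 and 1.65N_1 + N_2 = 345.
Substituting N_2 = 345 - 1.65N_1 into the first: N_1(1 - 1.14·1.65) = 252 - 1.14·345.
So N_1* = -141/-0.881 = 160, and then N_2* = 345 - 1.65·160 = 80.4.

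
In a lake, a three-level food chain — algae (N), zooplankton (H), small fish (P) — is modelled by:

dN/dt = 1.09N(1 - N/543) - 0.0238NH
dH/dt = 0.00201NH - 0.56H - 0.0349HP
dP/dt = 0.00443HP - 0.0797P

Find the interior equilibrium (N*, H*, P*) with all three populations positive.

N* ≈ 330, H* ≈ 18, P* ≈ 2.94

From dP/dt = 0: 0.00443H* = 0.0797, so H* = 18.
From dN/dt = 0: 1.09(1 - N*/543) = 0.0238·18, giving N* = 543·(1 - 0.393) = 330.
From dH/dt = 0: 0.00201·330 - 0.56 = 0.0349P*, so P* = 0.103/0.0349 = 2.94.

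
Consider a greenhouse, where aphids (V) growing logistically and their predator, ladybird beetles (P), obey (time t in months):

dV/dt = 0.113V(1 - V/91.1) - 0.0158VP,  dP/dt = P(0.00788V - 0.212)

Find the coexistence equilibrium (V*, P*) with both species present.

V* ≈ 26.9, P* ≈ 5.04

From dP/dt = 0 with P > 0: 0.00788V* = 0.212, so V* = 26.9.
Substitute into dV/dt = 0: 0.113(1 - 26.9/91.1) = 0.0158P*.
The bracket is 0.705, giving P* = 0.0796/0.0158 = 5.04.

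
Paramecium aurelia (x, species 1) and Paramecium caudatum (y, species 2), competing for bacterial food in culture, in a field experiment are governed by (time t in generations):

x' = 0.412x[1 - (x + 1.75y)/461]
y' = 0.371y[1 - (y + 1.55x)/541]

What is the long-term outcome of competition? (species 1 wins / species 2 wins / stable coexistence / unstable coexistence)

Compare the nullcline intercepts: K1/α12 = 461/1.75 = 263 < K2 = 541; K2/α21 = 541/1.55 = 349 < K1 = 461.
Since both are reversed, neither can invade when rare; the interior point is a saddle.

unstable coexistence (outcome depends on initial conditions)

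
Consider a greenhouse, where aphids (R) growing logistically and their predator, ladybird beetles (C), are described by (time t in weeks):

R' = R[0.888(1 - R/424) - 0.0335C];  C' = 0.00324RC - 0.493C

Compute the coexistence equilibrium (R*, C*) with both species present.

R* ≈ 152, C* ≈ 17

From dC/dt = 0 with C > 0: 0.00324R* = 0.493, so R* = 152.
Substitute into dR/dt = 0: 0.888(1 - 152/424) = 0.0335C*.
The bracket is 0.641, giving C* = 0.569/0.0335 = 17.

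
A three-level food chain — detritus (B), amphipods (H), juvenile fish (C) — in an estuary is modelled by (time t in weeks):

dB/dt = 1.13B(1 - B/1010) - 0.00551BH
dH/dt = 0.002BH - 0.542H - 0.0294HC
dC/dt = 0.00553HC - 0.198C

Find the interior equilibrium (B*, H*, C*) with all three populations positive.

B* ≈ 834, H* ≈ 35.8, C* ≈ 38.3

From dC/dt = 0: 0.00553H* = 0.198, so H* = 35.8.
From dB/dt = 0: 1.13(1 - B*/1010) = 0.00551·35.8, giving B* = 1010·(1 - 0.175) = 834.
From dH/dt = 0: 0.002·834 - 0.542 = 0.0294C*, so C* = 1.13/0.0294 = 38.3.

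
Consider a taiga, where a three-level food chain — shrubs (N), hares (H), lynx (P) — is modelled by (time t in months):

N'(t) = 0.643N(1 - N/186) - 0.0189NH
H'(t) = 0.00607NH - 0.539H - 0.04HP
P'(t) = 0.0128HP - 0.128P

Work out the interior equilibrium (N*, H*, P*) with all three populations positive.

From dP/dt = 0: 0.0128H* = 0.128, so H* = 10.
From dN/dt = 0: 0.643(1 - N*/186) = 0.0189·10, giving N* = 186·(1 - 0.294) = 131.
From dH/dt = 0: 0.00607·131 - 0.539 = 0.04P*, so P* = 0.258/0.04 = 6.45.

N* ≈ 131, H* ≈ 10, P* ≈ 6.45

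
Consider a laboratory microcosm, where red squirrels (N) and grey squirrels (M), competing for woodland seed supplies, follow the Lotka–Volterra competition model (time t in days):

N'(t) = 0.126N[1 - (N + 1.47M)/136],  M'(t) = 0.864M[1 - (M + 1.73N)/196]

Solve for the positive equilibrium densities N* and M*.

N* ≈ 98.6, M* ≈ 25.5

Setting both brackets to zero gives the nullclines N + 1.47M = 136 and 1.73N + M = 196.
Substituting M = 196 - 1.73N into the first: N(1 - 1.47·1.73) = 136 - 1.47·196.
So N* = -152/-1.54 = 98.6, and then M* = 196 - 1.73·98.6 = 25.5.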